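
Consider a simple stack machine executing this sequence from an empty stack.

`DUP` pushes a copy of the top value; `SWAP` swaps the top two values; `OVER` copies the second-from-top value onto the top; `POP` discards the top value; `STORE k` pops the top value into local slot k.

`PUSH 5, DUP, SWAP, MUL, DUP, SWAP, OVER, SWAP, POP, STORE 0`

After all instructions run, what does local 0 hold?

25

PUSH 5  -> [5]
DUP     -> [5, 5]
SWAP    -> [5, 5]
MUL     -> [25]
DUP     -> [25, 25]
SWAP    -> [25, 25]
OVER    -> [25, 25, 25]
SWAP    -> [25, 25, 25]
POP     -> [25, 25]
STORE 0 -> [25]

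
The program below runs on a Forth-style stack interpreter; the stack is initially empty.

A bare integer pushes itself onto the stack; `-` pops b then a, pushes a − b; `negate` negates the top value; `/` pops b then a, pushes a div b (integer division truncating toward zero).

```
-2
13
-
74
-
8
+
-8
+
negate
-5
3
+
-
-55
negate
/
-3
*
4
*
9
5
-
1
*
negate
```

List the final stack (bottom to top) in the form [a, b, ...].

-2     : -2
13     : -2 13
-      : -15
74     : -15 74
-      : -89
8      : -89 8
+      : -81
-8     : -81 -8
+      : -89
negate : 89
-5     : 89 -5
3      : 89 -5 3
+      : 89 -2
-      : 91
-55    : 91 -55
negate : 91 55
/      : 1
-3     : 1 -3
*      : -3
4      : -3 4
*      : -12
9      : -12 9
5      : -12 9 5
-      : -12 4
1      : -12 4 1
*      : -12 4
negate : -12 -4

[-12, -4]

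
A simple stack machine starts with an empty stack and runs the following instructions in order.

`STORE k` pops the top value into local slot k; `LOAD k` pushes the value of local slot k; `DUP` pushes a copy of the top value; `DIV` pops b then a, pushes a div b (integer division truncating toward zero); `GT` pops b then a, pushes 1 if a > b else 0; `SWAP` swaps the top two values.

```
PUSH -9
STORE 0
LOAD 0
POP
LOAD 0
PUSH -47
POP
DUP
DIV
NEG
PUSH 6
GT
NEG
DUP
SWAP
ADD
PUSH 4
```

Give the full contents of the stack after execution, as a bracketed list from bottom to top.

PUSH -9  → [-9]
STORE 0  → []
LOAD 0   → [-9]
POP      → []
LOAD 0   → [-9]
PUSH -47 → [-9, -47]
POP      → [-9]
DUP      → [-9, -9]
DIV      → [1]
NEG      → [-1]
PUSH 6   → [-1, 6]
GT       → [0]
NEG      → [0]
DUP      → [0, 0]
SWAP     → [0, 0]
ADD      → [0]
PUSH 4   → [0, 4]

[0, 4]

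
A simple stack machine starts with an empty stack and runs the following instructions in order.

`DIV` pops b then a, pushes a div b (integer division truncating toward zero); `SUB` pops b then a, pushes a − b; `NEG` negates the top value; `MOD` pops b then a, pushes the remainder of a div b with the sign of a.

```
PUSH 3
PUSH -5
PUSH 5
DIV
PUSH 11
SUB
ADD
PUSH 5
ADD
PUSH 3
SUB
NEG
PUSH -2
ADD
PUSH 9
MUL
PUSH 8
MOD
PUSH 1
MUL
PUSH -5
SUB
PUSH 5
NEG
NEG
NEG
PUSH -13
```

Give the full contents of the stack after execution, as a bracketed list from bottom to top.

PUSH 3   -> 3
PUSH -5  -> 3 -5
PUSH 5   -> 3 -5 5
DIV      -> 3 -1
PUSH 11  -> 3 -1 11
SUB      -> 3 -12
ADD      -> -9
PUSH 5   -> -9 5
ADD      -> -4
PUSH 3   -> -4 3
SUB      -> -7
NEG      -> 7
PUSH -2  -> 7 -2
ADD      -> 5
PUSH 9   -> 5 9
MUL      -> 45
PUSH 8   -> 45 8
MOD      -> 5
PUSH 1   -> 5 1
MUL      -> 5
PUSH -5  -> 5 -5
SUB      -> 10
PUSH 5   -> 10 5
NEG      -> 10 -5
NEG      -> 10 5
NEG      -> 10 -5
PUSH -13 -> 10 -5 -13

[10, -5, -13]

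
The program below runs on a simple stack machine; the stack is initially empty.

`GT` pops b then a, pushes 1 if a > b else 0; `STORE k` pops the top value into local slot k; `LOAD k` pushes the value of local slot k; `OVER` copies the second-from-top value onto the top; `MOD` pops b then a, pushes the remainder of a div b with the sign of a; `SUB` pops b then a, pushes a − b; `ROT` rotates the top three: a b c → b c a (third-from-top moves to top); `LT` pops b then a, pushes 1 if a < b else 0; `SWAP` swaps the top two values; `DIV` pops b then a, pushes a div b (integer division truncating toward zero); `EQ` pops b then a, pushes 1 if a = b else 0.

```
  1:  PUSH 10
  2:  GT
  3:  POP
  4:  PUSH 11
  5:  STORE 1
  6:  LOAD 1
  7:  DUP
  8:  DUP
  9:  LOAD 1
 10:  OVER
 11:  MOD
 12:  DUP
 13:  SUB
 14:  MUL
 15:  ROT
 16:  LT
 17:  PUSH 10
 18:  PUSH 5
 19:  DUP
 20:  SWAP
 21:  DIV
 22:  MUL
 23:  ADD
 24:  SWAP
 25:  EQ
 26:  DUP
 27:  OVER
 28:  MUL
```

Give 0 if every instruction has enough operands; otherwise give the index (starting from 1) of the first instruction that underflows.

PUSH 10 : [10]
GT  — needs 2 operands, stack has 1 → underflow

2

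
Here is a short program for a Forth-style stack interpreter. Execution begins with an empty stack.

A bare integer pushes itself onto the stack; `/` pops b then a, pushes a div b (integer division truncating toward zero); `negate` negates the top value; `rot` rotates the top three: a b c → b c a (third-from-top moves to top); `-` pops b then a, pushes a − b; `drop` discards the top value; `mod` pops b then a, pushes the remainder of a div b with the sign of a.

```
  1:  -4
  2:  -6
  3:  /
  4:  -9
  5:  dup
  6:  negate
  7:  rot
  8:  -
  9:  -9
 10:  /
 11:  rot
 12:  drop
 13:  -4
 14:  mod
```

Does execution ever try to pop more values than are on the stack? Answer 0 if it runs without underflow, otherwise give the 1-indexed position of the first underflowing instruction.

-4     -> -4
-6     -> -4 -6
/      -> 0
-9     -> 0 -9
dup    -> 0 -9 -9
negate -> 0 -9 9
rot    -> -9 9 0
-      -> -9 9
-9     -> -9 9 -9
/      -> -9 -1
rot  — needs 3 operands, stack has 2 → underflow

11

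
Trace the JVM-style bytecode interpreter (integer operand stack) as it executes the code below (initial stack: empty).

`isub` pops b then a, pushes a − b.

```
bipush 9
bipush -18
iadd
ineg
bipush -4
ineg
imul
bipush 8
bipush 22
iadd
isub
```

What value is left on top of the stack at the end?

bipush 9   : 9
bipush -18 : 9 -18
iadd       : -9
ineg       : 9
bipush -4  : 9 -4
ineg       : 9 4
imul       : 36
bipush 8   : 36 8
bipush 22  : 36 8 22
iadd       : 36 30
isub       : 6

6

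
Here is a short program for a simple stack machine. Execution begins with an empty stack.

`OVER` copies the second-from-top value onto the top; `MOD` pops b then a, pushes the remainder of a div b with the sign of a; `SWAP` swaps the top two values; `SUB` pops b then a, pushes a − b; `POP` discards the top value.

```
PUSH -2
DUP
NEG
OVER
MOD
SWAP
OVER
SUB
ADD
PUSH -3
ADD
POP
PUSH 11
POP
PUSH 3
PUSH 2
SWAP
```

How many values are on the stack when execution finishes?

2

PUSH -2  -2
DUP      -2 -2
NEG      -2 2
OVER     -2 2 -2
MOD      -2 0
SWAP     0 -2
OVER     0 -2 0
SUB      0 -2
ADD      -2
PUSH -3  -2 -3
ADD      -5
POP      (empty)
PUSH 11  11
POP      (empty)
PUSH 3   3
PUSH 2   3 2
SWAP     2 3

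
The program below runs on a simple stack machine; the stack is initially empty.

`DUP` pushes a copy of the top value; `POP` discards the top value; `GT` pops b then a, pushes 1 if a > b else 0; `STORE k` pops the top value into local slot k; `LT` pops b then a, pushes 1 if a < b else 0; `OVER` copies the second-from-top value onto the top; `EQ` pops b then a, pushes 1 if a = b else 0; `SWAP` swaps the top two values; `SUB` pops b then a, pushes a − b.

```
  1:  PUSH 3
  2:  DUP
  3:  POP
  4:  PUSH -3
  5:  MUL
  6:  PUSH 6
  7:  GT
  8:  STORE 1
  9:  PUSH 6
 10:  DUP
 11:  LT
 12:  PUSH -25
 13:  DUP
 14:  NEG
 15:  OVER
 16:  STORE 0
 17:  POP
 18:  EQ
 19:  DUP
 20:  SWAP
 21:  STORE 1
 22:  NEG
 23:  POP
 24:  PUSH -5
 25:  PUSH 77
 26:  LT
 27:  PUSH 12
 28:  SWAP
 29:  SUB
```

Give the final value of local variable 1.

0

PUSH 3   : 3
DUP      : 3 3
POP      : 3
PUSH -3  : 3 -3
MUL      : -9
PUSH 6   : -9 6
GT       : 0
STORE 1  : (empty)
PUSH 6   : 6
DUP      : 6 6
LT       : 0
PUSH -25 : 0 -25
DUP      : 0 -25 -25
NEG      : 0 -25 25
OVER     : 0 -25 25 -25
STORE 0  : 0 -25 25
POP      : 0 -25
EQ       : 0
DUP      : 0 0
SWAP     : 0 0
STORE 1  : 0
NEG      : 0
POP      : (empty)
PUSH -5  : -5
PUSH 77  : -5 77
LT       : 1
PUSH 12  : 1 12
SWAP     : 12 1
SUB      : 11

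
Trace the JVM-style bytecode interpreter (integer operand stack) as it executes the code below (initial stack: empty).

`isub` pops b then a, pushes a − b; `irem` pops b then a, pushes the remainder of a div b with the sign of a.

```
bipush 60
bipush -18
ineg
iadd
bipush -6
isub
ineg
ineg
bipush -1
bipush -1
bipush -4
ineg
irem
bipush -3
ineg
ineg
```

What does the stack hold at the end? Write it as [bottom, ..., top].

bipush 60   60
bipush -18  60 -18
ineg        60 18
iadd        78
bipush -6   78 -6
isub        84
ineg        -84
ineg        84
bipush -1   84 -1
bipush -1   84 -1 -1
bipush -4   84 -1 -1 -4
ineg        84 -1 -1 4
irem        84 -1 -1
bipush -3   84 -1 -1 -3
ineg        84 -1 -1 3
ineg        84 -1 -1 -3

[84, -1, -1, -3]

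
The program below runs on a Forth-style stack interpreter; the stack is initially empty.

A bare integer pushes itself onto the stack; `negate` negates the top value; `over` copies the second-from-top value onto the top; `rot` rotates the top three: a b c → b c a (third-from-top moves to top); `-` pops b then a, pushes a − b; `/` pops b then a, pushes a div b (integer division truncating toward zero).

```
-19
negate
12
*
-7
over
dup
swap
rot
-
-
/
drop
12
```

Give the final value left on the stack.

-19    → -19
negate → 19
12     → 19 12
*      → 228
-7     → 228 -7
over   → 228 -7 228
dup    → 228 -7 228 228
swap   → 228 -7 228 228
rot    → 228 228 228 -7
-      → 228 228 235
-      → 228 -7
/      → -32
drop   → (empty)
12     → 12

12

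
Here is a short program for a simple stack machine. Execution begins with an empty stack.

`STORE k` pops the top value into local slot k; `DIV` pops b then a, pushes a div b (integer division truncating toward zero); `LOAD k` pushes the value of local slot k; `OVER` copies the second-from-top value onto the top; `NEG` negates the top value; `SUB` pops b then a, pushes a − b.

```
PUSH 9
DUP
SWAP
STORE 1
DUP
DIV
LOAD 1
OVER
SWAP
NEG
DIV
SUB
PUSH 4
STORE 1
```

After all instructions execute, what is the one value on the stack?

PUSH 9  : 9
DUP     : 9 9
SWAP    : 9 9
STORE 1 : 9
DUP     : 9 9
DIV     : 1
LOAD 1  : 1 9
OVER    : 1 9 1
SWAP    : 1 1 9
NEG     : 1 1 -9
DIV     : 1 0
SUB     : 1
PUSH 4  : 1 4
STORE 1 : 1

1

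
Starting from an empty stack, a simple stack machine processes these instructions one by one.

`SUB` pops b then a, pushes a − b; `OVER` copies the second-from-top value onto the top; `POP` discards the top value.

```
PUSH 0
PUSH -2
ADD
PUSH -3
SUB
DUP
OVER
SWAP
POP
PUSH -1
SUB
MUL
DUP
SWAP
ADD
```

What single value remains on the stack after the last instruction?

4

PUSH 0  : 0
PUSH -2 : 0 -2
ADD     : -2
PUSH -3 : -2 -3
SUB     : 1
DUP     : 1 1
OVER    : 1 1 1
SWAP    : 1 1 1
POP     : 1 1
PUSH -1 : 1 1 -1
SUB     : 1 2
MUL     : 2
DUP     : 2 2
SWAP    : 2 2
ADD     : 4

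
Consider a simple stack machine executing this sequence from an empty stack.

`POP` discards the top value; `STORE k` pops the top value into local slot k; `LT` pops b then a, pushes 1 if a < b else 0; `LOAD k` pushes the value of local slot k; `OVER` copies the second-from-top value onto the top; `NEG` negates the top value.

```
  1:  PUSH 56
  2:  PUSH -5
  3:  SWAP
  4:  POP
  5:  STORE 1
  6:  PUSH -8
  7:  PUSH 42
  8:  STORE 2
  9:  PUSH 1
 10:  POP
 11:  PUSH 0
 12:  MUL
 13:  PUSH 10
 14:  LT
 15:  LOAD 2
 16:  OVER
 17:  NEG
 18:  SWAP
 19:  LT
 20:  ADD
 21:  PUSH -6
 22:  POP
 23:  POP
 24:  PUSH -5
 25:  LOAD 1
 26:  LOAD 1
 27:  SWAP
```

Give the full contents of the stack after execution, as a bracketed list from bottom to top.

[-5, -5, -5]

PUSH 56  [56]
PUSH -5  [56, -5]
SWAP     [-5, 56]
POP      [-5]
STORE 1  []
PUSH -8  [-8]
PUSH 42  [-8, 42]
STORE 2  [-8]
PUSH 1   [-8, 1]
POP      [-8]
PUSH 0   [-8, 0]
MUL      [0]
PUSH 10  [0, 10]
LT       [1]
LOAD 2   [1, 42]
OVER     [1, 42, 1]
NEG      [1, 42, -1]
SWAP     [1, -1, 42]
LT       [1, 1]
ADD      [2]
PUSH -6  [2, -6]
POP      [2]
POP      []
PUSH -5  [-5]
LOAD 1   [-5, -5]
LOAD 1   [-5, -5, -5]
SWAP     [-5, -5, -5]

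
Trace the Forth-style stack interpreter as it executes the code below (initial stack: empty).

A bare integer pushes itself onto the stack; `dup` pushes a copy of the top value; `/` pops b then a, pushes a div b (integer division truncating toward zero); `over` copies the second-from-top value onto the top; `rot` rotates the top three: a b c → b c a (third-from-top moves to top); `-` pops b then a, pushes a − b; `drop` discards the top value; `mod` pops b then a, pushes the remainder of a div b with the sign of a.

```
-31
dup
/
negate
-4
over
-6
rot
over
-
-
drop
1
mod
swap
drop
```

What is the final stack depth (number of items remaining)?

-31    → [-31]
dup    → [-31, -31]
/      → [1]
negate → [-1]
-4     → [-1, -4]
over   → [-1, -4, -1]
-6     → [-1, -4, -1, -6]
rot    → [-1, -1, -6, -4]
over   → [-1, -1, -6, -4, -6]
-      → [-1, -1, -6, 2]
-      → [-1, -1, -8]
drop   → [-1, -1]
1      → [-1, -1, 1]
mod    → [-1, 0]
swap   → [0, -1]
drop   → [0]

1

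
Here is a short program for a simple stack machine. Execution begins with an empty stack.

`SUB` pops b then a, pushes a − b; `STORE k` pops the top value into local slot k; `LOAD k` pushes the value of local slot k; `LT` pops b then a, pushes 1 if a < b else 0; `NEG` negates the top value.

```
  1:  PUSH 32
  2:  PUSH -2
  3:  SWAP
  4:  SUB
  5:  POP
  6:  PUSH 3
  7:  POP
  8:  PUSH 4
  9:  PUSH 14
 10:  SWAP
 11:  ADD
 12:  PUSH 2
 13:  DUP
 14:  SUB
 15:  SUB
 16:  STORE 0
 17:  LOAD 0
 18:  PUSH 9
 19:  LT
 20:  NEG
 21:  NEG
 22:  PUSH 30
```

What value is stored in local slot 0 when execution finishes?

PUSH 32 → 32
PUSH -2 → 32 -2
SWAP    → -2 32
SUB     → -34
POP     → (empty)
PUSH 3  → 3
POP     → (empty)
PUSH 4  → 4
PUSH 14 → 4 14
SWAP    → 14 4
ADD     → 18
PUSH 2  → 18 2
DUP     → 18 2 2
SUB     → 18 0
SUB     → 18
STORE 0 → (empty)
LOAD 0  → 18
PUSH 9  → 18 9
LT      → 0
NEG     → 0
NEG     → 0
PUSH 30 → 0 30

18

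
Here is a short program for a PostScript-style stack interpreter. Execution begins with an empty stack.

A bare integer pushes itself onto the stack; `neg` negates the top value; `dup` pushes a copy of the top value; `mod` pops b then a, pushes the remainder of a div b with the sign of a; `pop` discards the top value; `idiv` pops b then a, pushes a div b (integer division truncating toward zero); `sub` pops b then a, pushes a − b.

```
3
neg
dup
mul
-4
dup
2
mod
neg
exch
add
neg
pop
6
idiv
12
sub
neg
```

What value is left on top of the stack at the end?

11

3     3
neg   -3
dup   -3 -3
mul   9
-4    9 -4
dup   9 -4 -4
2     9 -4 -4 2
mod   9 -4 0
neg   9 -4 0
exch  9 0 -4
add   9 -4
neg   9 4
pop   9
6     9 6
idiv  1
12    1 12
sub   -11
neg   11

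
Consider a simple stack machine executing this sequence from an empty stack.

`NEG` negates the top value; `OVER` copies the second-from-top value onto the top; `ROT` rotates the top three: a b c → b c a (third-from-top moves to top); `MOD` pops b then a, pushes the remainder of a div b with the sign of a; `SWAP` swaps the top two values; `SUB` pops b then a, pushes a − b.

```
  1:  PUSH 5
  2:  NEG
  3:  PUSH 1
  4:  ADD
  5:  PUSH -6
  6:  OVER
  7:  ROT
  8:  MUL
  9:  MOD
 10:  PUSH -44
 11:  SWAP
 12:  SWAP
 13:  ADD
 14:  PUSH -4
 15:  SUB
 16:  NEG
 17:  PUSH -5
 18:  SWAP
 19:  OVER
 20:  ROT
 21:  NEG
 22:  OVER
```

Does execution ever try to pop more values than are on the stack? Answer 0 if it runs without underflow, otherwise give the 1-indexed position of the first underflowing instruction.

PUSH 5   -> [5]
NEG      -> [-5]
PUSH 1   -> [-5, 1]
ADD      -> [-4]
PUSH -6  -> [-4, -6]
OVER     -> [-4, -6, -4]
ROT      -> [-6, -4, -4]
MUL      -> [-6, 16]
MOD      -> [-6]
PUSH -44 -> [-6, -44]
SWAP     -> [-44, -6]
SWAP     -> [-6, -44]
ADD      -> [-50]
PUSH -4  -> [-50, -4]
SUB      -> [-46]
NEG      -> [46]
PUSH -5  -> [46, -5]
SWAP     -> [-5, 46]
OVER     -> [-5, 46, -5]
ROT      -> [46, -5, -5]
NEG      -> [46, -5, 5]
OVER     -> [46, -5, 5, -5]

0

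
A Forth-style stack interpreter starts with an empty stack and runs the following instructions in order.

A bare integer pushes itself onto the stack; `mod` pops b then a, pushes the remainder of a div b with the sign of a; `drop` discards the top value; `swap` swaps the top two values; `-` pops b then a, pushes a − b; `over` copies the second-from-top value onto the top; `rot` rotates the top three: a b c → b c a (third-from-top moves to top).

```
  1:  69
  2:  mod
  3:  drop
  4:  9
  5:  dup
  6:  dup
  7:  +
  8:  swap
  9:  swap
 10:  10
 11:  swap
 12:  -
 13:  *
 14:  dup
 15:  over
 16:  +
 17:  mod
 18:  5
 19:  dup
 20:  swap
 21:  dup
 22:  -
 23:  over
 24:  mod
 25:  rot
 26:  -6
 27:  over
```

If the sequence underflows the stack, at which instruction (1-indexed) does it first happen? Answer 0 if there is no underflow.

69 -> 69
mod  — needs 2 operands, stack has 1 → underflow

2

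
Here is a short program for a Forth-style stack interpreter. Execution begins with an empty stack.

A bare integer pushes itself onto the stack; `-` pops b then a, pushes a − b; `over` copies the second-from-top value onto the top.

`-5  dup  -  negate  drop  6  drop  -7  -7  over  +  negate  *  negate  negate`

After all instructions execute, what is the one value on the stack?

-98

-5     : [-5]
dup    : [-5, -5]
-      : [0]
negate : [0]
drop   : []
6      : [6]
drop   : []
-7     : [-7]
-7     : [-7, -7]
over   : [-7, -7, -7]
+      : [-7, -14]
negate : [-7, 14]
*      : [-98]
negate : [98]
negate : [-98]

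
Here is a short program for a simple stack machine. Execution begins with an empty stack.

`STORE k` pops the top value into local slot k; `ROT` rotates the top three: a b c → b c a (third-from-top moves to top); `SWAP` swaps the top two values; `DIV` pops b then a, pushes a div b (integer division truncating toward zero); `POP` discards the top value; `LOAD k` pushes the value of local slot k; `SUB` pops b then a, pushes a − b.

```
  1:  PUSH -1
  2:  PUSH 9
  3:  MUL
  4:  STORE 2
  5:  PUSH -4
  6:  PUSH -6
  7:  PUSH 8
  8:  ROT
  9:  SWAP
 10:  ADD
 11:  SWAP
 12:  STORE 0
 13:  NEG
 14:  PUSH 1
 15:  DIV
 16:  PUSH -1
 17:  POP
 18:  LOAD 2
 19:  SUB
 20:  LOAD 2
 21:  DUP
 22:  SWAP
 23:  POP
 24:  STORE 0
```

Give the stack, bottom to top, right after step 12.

[4]

PUSH -1 : [-1]
PUSH 9  : [-1, 9]
MUL     : [-9]
STORE 2 : []
PUSH -4 : [-4]
PUSH -6 : [-4, -6]
PUSH 8  : [-4, -6, 8]
ROT     : [-6, 8, -4]
SWAP    : [-6, -4, 8]
ADD     : [-6, 4]
SWAP    : [4, -6]
STORE 0 : [4]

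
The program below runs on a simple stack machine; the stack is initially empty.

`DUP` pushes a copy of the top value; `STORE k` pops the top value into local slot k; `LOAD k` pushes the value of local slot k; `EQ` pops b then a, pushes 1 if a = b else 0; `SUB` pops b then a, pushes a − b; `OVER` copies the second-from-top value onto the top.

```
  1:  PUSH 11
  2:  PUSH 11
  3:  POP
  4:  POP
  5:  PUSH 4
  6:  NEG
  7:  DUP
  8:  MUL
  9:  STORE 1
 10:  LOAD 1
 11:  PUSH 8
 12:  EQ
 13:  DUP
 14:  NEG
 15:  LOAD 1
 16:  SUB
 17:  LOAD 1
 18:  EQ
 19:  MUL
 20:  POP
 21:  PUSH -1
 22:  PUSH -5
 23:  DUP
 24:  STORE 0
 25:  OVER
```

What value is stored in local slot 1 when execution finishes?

16

PUSH 11 : [11]
PUSH 11 : [11, 11]
POP     : [11]
POP     : []
PUSH 4  : [4]
NEG     : [-4]
DUP     : [-4, -4]
MUL     : [16]
STORE 1 : []
LOAD 1  : [16]
PUSH 8  : [16, 8]
EQ      : [0]
DUP     : [0, 0]
NEG     : [0, 0]
LOAD 1  : [0, 0, 16]
SUB     : [0, -16]
LOAD 1  : [0, -16, 16]
EQ      : [0, 0]
MUL     : [0]
POP     : []
PUSH -1 : [-1]
PUSH -5 : [-1, -5]
DUP     : [-1, -5, -5]
STORE 0 : [-1, -5]
OVER    : [-1, -5, -1]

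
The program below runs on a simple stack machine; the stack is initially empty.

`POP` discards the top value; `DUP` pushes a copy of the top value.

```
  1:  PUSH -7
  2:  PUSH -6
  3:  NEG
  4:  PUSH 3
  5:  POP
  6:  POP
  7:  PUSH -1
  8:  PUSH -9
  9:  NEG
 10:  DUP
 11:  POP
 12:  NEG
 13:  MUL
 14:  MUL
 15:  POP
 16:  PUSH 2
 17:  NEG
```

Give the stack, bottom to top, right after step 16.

[2]

PUSH -7 : [-7]
PUSH -6 : [-7, -6]
NEG     : [-7, 6]
PUSH 3  : [-7, 6, 3]
POP     : [-7, 6]
POP     : [-7]
PUSH -1 : [-7, -1]
PUSH -9 : [-7, -1, -9]
NEG     : [-7, -1, 9]
DUP     : [-7, -1, 9, 9]
POP     : [-7, -1, 9]
NEG     : [-7, -1, -9]
MUL     : [-7, 9]
MUL     : [-63]
POP     : []
PUSH 2  : [2]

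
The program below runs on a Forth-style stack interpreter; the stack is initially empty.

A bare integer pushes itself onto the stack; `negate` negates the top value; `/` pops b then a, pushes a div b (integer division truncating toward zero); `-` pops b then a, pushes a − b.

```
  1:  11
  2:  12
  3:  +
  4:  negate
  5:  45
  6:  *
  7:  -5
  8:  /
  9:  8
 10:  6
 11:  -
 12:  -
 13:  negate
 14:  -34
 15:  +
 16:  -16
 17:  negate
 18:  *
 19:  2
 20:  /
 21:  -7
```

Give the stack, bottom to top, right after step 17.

[-239, 16]

11     → 11
12     → 11 12
+      → 23
negate → -23
45     → -23 45
*      → -1035
-5     → -1035 -5
/      → 207
8      → 207 8
6      → 207 8 6
-      → 207 2
-      → 205
negate → -205
-34    → -205 -34
+      → -239
-16    → -239 -16
negate → -239 16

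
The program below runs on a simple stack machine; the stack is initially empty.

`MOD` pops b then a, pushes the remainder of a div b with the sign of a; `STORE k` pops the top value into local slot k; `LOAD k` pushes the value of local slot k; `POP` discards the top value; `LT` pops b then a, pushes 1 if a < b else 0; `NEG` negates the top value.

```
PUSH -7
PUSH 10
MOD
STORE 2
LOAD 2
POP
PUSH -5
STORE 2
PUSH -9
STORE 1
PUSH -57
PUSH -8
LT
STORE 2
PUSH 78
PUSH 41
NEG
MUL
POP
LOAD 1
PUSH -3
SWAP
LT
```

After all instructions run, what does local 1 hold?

-9

PUSH -7   [-7]
PUSH 10   [-7, 10]
MOD       [-7]
STORE 2   []
LOAD 2    [-7]
POP       []
PUSH -5   [-5]
STORE 2   []
PUSH -9   [-9]
STORE 1   []
PUSH -57  [-57]
PUSH -8   [-57, -8]
LT        [1]
STORE 2   []
PUSH 78   [78]
PUSH 41   [78, 41]
NEG       [78, -41]
MUL       [-3198]
POP       []
LOAD 1    [-9]
PUSH -3   [-9, -3]
SWAP      [-3, -9]
LT        [0]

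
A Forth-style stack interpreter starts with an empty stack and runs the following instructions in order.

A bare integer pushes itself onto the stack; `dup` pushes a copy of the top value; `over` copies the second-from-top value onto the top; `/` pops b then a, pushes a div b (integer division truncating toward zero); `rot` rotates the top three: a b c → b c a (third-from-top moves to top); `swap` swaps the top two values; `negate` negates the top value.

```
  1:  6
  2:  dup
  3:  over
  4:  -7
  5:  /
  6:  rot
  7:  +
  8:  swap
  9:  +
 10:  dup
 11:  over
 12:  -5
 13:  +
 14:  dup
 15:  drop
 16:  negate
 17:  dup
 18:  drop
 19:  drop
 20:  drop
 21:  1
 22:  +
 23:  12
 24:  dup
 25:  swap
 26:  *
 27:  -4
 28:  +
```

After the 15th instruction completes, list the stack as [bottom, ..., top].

6     6
dup   6 6
over  6 6 6
-7    6 6 6 -7
/     6 6 0
rot   6 0 6
+     6 6
swap  6 6
+     12
dup   12 12
over  12 12 12
-5    12 12 12 -5
+     12 12 7
dup   12 12 7 7
drop  12 12 7

[12, 12, 7]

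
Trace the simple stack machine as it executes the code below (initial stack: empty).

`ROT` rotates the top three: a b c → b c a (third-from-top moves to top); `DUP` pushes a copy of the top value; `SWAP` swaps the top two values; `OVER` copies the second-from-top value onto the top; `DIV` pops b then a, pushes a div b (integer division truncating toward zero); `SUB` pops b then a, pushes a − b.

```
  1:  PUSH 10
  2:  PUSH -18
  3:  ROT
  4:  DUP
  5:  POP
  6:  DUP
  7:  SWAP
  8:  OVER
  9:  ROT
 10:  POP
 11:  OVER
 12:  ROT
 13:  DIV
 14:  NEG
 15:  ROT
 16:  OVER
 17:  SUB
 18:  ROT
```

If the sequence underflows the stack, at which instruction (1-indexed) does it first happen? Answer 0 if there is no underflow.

3

PUSH 10  → [10]
PUSH -18 → [10, -18]
ROT  — needs 3 operands, stack has 2 → underflow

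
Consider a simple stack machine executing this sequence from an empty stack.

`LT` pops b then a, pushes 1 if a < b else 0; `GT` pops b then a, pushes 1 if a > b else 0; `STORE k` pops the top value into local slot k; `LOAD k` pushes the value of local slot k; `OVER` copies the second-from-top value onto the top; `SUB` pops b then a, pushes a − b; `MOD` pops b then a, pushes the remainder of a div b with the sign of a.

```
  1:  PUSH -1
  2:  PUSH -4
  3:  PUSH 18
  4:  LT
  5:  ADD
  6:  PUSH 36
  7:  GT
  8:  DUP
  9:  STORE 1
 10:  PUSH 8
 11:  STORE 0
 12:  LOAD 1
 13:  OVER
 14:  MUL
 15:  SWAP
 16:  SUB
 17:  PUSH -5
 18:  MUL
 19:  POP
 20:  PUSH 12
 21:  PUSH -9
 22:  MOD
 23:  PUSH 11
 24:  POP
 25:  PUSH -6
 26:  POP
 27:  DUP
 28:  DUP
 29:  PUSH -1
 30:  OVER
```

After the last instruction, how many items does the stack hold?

PUSH -1  [-1]
PUSH -4  [-1, -4]
PUSH 18  [-1, -4, 18]
LT       [-1, 1]
ADD      [0]
PUSH 36  [0, 36]
GT       [0]
DUP      [0, 0]
STORE 1  [0]
PUSH 8   [0, 8]
STORE 0  [0]
LOAD 1   [0, 0]
OVER     [0, 0, 0]
MUL      [0, 0]
SWAP     [0, 0]
SUB      [0]
PUSH -5  [0, -5]
MUL      [0]
POP      []
PUSH 12  [12]
PUSH -9  [12, -9]
MOD      [3]
PUSH 11  [3, 11]
POP      [3]
PUSH -6  [3, -6]
POP      [3]
DUP      [3, 3]
DUP      [3, 3, 3]
PUSH -1  [3, 3, 3, -1]
OVER     [3, 3, 3, -1, 3]

5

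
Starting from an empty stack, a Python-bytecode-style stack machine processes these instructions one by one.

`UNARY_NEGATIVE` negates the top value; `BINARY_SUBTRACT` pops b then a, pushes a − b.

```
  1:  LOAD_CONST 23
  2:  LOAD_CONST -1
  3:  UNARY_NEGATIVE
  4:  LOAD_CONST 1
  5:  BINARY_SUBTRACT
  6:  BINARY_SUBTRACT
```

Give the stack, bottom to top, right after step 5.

[23, 0]

LOAD_CONST 23   : [23]
LOAD_CONST -1   : [23, -1]
UNARY_NEGATIVE  : [23, 1]
LOAD_CONST 1    : [23, 1, 1]
BINARY_SUBTRACT : [23, 0]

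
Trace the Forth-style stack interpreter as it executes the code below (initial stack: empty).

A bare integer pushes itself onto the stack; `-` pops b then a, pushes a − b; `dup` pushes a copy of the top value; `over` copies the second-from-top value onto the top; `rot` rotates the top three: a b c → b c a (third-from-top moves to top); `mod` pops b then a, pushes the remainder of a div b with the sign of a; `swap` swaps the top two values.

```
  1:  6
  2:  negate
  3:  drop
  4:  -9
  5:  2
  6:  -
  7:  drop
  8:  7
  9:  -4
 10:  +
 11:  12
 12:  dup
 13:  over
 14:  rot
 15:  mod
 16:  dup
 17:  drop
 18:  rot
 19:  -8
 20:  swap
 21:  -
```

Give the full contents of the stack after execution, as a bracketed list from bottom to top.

[12, 0, -11]

6      : 6
negate : -6
drop   : (empty)
-9     : -9
2      : -9 2
-      : -11
drop   : (empty)
7      : 7
-4     : 7 -4
+      : 3
12     : 3 12
dup    : 3 12 12
over   : 3 12 12 12
rot    : 3 12 12 12
mod    : 3 12 0
dup    : 3 12 0 0
drop   : 3 12 0
rot    : 12 0 3
-8     : 12 0 3 -8
swap   : 12 0 -8 3
-      : 12 0 -11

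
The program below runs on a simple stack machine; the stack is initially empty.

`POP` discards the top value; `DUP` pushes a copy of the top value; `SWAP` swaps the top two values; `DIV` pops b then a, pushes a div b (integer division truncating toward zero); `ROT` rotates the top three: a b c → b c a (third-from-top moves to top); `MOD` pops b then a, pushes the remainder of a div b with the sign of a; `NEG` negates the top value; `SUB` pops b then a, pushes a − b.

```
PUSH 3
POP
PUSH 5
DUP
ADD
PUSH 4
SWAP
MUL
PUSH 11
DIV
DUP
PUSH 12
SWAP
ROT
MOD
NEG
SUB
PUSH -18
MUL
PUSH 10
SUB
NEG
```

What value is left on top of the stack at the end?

226

PUSH 3   : 3
POP      : (empty)
PUSH 5   : 5
DUP      : 5 5
ADD      : 10
PUSH 4   : 10 4
SWAP     : 4 10
MUL      : 40
PUSH 11  : 40 11
DIV      : 3
DUP      : 3 3
PUSH 12  : 3 3 12
SWAP     : 3 12 3
ROT      : 12 3 3
MOD      : 12 0
NEG      : 12 0
SUB      : 12
PUSH -18 : 12 -18
MUL      : -216
PUSH 10  : -216 10
SUB      : -226
NEG      : 226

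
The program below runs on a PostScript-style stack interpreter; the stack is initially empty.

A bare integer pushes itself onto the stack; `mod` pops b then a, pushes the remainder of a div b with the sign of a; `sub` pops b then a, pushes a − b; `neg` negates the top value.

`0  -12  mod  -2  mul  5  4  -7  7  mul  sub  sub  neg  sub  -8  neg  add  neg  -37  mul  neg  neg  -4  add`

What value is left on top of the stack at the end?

0   -> [0]
-12 -> [0, -12]
mod -> [0]
-2  -> [0, -2]
mul -> [0]
5   -> [0, 5]
4   -> [0, 5, 4]
-7  -> [0, 5, 4, -7]
7   -> [0, 5, 4, -7, 7]
mul -> [0, 5, 4, -49]
sub -> [0, 5, 53]
sub -> [0, -48]
neg -> [0, 48]
sub -> [-48]
-8  -> [-48, -8]
neg -> [-48, 8]
add -> [-40]
neg -> [40]
-37 -> [40, -37]
mul -> [-1480]
neg -> [1480]
neg -> [-1480]
-4  -> [-1480, -4]
add -> [-1484]

-1484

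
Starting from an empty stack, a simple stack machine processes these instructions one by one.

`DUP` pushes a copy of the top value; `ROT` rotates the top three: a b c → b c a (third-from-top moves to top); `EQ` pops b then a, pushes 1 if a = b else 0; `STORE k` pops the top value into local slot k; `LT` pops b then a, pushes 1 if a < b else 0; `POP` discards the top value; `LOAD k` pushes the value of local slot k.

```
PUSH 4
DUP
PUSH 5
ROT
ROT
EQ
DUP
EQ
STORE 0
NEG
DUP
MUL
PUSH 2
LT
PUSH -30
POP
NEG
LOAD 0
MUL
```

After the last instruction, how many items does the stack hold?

PUSH 4    [4]
DUP       [4, 4]
PUSH 5    [4, 4, 5]
ROT       [4, 5, 4]
ROT       [5, 4, 4]
EQ        [5, 1]
DUP       [5, 1, 1]
EQ        [5, 1]
STORE 0   [5]
NEG       [-5]
DUP       [-5, -5]
MUL       [25]
PUSH 2    [25, 2]
LT        [0]
PUSH -30  [0, -30]
POP       [0]
NEG       [0]
LOAD 0    [0, 1]
MUL       [0]

1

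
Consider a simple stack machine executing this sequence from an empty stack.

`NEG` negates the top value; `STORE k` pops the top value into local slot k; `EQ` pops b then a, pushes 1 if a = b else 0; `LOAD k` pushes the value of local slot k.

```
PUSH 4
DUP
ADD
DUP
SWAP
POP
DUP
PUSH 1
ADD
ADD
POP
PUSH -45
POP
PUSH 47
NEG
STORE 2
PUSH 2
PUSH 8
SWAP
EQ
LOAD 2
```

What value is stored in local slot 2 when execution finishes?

-47

PUSH 4   → [4]
DUP      → [4, 4]
ADD      → [8]
DUP      → [8, 8]
SWAP     → [8, 8]
POP      → [8]
DUP      → [8, 8]
PUSH 1   → [8, 8, 1]
ADD      → [8, 9]
ADD      → [17]
POP      → []
PUSH -45 → [-45]
POP      → []
PUSH 47  → [47]
NEG      → [-47]
STORE 2  → []
PUSH 2   → [2]
PUSH 8   → [2, 8]
SWAP     → [8, 2]
EQ       → [0]
LOAD 2   → [0, -47]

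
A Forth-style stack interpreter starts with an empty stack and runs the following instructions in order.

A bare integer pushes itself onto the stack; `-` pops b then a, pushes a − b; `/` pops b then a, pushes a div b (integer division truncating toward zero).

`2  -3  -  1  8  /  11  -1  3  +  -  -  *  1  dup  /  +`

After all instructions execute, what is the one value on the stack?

2   : [2]
-3  : [2, -3]
-   : [5]
1   : [5, 1]
8   : [5, 1, 8]
/   : [5, 0]
11  : [5, 0, 11]
-1  : [5, 0, 11, -1]
3   : [5, 0, 11, -1, 3]
+   : [5, 0, 11, 2]
-   : [5, 0, 9]
-   : [5, -9]
*   : [-45]
1   : [-45, 1]
dup : [-45, 1, 1]
/   : [-45, 1]
+   : [-44]

-44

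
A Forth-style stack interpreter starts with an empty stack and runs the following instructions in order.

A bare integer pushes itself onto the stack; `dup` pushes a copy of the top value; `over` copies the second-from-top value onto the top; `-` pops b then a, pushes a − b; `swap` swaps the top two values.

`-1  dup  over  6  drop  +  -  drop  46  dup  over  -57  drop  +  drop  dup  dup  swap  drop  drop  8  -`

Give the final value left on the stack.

38

-1   -> -1
dup  -> -1 -1
over -> -1 -1 -1
6    -> -1 -1 -1 6
drop -> -1 -1 -1
+    -> -1 -2
-    -> 1
drop -> (empty)
46   -> 46
dup  -> 46 46
over -> 46 46 46
-57  -> 46 46 46 -57
drop -> 46 46 46
+    -> 46 92
drop -> 46
dup  -> 46 46
dup  -> 46 46 46
swap -> 46 46 46
drop -> 46 46
drop -> 46
8    -> 46 8
-    -> 38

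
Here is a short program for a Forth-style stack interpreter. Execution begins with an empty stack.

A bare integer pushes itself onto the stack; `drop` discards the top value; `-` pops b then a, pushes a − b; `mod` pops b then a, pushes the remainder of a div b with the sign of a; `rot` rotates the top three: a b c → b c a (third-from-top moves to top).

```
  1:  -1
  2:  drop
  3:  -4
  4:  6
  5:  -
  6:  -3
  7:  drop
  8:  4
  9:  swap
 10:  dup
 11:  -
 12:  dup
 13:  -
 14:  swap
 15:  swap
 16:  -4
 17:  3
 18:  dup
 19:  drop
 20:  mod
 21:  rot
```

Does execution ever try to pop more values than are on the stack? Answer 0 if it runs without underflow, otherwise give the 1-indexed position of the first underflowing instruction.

-1   : [-1]
drop : []
-4   : [-4]
6    : [-4, 6]
-    : [-10]
-3   : [-10, -3]
drop : [-10]
4    : [-10, 4]
swap : [4, -10]
dup  : [4, -10, -10]
-    : [4, 0]
dup  : [4, 0, 0]
-    : [4, 0]
swap : [0, 4]
swap : [4, 0]
-4   : [4, 0, -4]
3    : [4, 0, -4, 3]
dup  : [4, 0, -4, 3, 3]
drop : [4, 0, -4, 3]
mod  : [4, 0, -1]
rot  : [0, -1, 4]

0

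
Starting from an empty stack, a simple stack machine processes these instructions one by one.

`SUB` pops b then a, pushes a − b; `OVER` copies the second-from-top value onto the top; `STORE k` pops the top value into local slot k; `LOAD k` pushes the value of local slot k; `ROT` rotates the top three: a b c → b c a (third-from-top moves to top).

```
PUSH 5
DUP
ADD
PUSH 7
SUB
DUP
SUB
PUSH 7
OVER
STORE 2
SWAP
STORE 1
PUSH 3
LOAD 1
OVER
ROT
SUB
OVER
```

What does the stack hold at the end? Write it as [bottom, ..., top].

PUSH 5  -> 5
DUP     -> 5 5
ADD     -> 10
PUSH 7  -> 10 7
SUB     -> 3
DUP     -> 3 3
SUB     -> 0
PUSH 7  -> 0 7
OVER    -> 0 7 0
STORE 2 -> 0 7
SWAP    -> 7 0
STORE 1 -> 7
PUSH 3  -> 7 3
LOAD 1  -> 7 3 0
OVER    -> 7 3 0 3
ROT     -> 7 0 3 3
SUB     -> 7 0 0
OVER    -> 7 0 0 0

[7, 0, 0, 0]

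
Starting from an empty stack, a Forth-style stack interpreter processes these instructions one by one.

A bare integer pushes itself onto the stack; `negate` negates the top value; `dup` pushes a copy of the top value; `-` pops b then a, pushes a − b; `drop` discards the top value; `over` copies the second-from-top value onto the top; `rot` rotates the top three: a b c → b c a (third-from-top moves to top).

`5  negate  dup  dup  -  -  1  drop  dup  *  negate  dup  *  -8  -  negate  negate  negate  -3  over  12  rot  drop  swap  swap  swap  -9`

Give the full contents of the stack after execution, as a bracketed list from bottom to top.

[-633, 12, -633, -9]

5       5
negate  -5
dup     -5 -5
dup     -5 -5 -5
-       -5 0
-       -5
1       -5 1
drop    -5
dup     -5 -5
*       25
negate  -25
dup     -25 -25
*       625
-8      625 -8
-       633
negate  -633
negate  633
negate  -633
-3      -633 -3
over    -633 -3 -633
12      -633 -3 -633 12
rot     -633 -633 12 -3
drop    -633 -633 12
swap    -633 12 -633
swap    -633 -633 12
swap    -633 12 -633
-9      -633 12 -633 -9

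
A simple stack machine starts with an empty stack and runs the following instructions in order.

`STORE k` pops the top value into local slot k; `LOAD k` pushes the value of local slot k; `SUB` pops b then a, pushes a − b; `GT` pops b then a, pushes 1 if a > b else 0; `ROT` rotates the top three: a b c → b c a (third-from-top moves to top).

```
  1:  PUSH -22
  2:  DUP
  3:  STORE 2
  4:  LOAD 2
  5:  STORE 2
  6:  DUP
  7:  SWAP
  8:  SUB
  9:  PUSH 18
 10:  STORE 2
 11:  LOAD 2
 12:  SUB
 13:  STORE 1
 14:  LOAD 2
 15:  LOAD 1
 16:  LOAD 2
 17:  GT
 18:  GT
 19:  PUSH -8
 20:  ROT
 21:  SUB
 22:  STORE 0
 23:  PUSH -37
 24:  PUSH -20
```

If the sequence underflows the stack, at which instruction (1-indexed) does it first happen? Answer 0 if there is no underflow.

20

PUSH -22 -> [-22]
DUP      -> [-22, -22]
STORE 2  -> [-22]
LOAD 2   -> [-22, -22]
STORE 2  -> [-22]
DUP      -> [-22, -22]
SWAP     -> [-22, -22]
SUB      -> [0]
PUSH 18  -> [0, 18]
STORE 2  -> [0]
LOAD 2   -> [0, 18]
SUB      -> [-18]
STORE 1  -> []
LOAD 2   -> [18]
LOAD 1   -> [18, -18]
LOAD 2   -> [18, -18, 18]
GT       -> [18, 0]
GT       -> [1]
PUSH -8  -> [1, -8]
ROT  — needs 3 operands, stack has 2 → underflow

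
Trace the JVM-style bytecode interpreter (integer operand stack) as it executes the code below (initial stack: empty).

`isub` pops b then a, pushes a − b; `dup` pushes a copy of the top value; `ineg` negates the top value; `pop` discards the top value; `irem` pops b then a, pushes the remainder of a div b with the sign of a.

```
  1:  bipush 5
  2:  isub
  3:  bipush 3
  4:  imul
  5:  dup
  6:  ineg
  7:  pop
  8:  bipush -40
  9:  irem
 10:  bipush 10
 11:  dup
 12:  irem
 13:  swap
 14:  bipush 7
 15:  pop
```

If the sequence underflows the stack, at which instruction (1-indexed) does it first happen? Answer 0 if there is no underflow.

bipush 5 → 5
isub  — needs 2 operands, stack has 1 → underflow

2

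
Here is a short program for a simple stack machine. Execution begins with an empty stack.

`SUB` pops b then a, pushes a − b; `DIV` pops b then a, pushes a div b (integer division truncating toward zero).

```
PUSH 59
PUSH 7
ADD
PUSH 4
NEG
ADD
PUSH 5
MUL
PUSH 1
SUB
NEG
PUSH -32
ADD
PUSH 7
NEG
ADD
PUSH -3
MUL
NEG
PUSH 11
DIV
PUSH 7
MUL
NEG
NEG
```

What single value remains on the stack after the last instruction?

-658

PUSH 59  → [59]
PUSH 7   → [59, 7]
ADD      → [66]
PUSH 4   → [66, 4]
NEG      → [66, -4]
ADD      → [62]
PUSH 5   → [62, 5]
MUL      → [310]
PUSH 1   → [310, 1]
SUB      → [309]
NEG      → [-309]
PUSH -32 → [-309, -32]
ADD      → [-341]
PUSH 7   → [-341, 7]
NEG      → [-341, -7]
ADD      → [-348]
PUSH -3  → [-348, -3]
MUL      → [1044]
NEG      → [-1044]
PUSH 11  → [-1044, 11]
DIV      → [-94]
PUSH 7   → [-94, 7]
MUL      → [-658]
NEG      → [658]
NEG      → [-658]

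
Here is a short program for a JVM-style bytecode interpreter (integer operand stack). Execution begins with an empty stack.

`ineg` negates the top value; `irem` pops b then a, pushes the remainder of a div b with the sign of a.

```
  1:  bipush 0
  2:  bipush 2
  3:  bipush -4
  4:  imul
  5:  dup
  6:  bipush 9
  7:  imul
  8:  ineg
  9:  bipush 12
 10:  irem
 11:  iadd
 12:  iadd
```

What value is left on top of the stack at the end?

-8

bipush 0   0
bipush 2   0 2
bipush -4  0 2 -4
imul       0 -8
dup        0 -8 -8
bipush 9   0 -8 -8 9
imul       0 -8 -72
ineg       0 -8 72
bipush 12  0 -8 72 12
irem       0 -8 0
iadd       0 -8
iadd       -8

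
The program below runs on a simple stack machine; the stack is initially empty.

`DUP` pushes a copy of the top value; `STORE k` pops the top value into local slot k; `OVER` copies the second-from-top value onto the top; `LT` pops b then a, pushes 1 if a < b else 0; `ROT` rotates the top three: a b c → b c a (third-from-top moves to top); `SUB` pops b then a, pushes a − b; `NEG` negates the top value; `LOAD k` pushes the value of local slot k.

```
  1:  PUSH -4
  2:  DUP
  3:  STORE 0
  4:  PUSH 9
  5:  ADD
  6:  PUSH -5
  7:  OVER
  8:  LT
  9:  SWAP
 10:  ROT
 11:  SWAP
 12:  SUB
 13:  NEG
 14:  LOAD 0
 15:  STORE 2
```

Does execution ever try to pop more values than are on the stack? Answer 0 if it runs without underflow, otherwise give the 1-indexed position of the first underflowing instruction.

10

PUSH -4 → -4
DUP     → -4 -4
STORE 0 → -4
PUSH 9  → -4 9
ADD     → 5
PUSH -5 → 5 -5
OVER    → 5 -5 5
LT      → 5 1
SWAP    → 1 5
ROT  — needs 3 operands, stack has 2 → underflow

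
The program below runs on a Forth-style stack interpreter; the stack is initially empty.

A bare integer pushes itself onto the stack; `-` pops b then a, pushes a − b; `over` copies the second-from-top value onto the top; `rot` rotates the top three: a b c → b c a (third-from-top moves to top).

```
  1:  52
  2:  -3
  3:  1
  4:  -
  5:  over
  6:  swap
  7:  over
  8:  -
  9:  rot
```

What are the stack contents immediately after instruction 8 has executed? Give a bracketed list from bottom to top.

[52, 52, -56]

52   → [52]
-3   → [52, -3]
1    → [52, -3, 1]
-    → [52, -4]
over → [52, -4, 52]
swap → [52, 52, -4]
over → [52, 52, -4, 52]
-    → [52, 52, -56]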